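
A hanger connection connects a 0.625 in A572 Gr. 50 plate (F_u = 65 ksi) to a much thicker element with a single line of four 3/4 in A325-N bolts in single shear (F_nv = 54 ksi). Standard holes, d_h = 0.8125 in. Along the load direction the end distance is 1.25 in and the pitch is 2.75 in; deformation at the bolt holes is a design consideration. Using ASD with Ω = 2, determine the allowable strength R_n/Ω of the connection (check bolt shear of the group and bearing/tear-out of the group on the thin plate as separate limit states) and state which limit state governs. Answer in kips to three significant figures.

47.7 kips (bolt shear governs)

Bolt shear: A_b = π·0.75²/4 = 0.4418 in²; R_n = 54 × 0.4418 × 4 × 1 = 95.43 kips → 95.43 / 2 = 47.7 kips.
Bearing (1.2 l_c t F_u ≤ 2.4 d t F_u): upper limit = 2.4·0.75·0.625·65 = 73.12 kips.
  Edge l_c = 1.25 − 0.8125/2 = 0.8438 → r_n = 41.13 kips; interior l_c = 2.75 − 0.8125 = 1.938 → r_n = 73.12 kips.
  R_n,bearing = 1·41.13 + 3·73.12 = 260.5 kips → 260.5 / 2 = 130 kips.
Bolt shear governs: 47.7 kips.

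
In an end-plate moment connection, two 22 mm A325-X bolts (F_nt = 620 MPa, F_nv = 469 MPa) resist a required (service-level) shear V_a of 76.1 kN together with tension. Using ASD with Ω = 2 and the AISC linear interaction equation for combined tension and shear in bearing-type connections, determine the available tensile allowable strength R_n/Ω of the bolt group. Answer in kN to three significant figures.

206 kN

A_b = π·22²/4 = 380.1 mm²; f_rv = 76.1 × 1000 / (2 × 380.1) = 100.1 MPa.
F'_nt = 1.3 F_nt − (Ω F_nt / F_nv) f_rv = 1.3·620 − (2·620/469)·100.1 = 541.4 MPa, capped at F_nt → F'_nt = 541.4 MPa.
R_n = F'_nt · A_b · n = 541.4 × 380.1 × 2 / 1000 = 411.6 kN.
Allowable strength R_n/Ω = 411.6 / 2 = 206 kN.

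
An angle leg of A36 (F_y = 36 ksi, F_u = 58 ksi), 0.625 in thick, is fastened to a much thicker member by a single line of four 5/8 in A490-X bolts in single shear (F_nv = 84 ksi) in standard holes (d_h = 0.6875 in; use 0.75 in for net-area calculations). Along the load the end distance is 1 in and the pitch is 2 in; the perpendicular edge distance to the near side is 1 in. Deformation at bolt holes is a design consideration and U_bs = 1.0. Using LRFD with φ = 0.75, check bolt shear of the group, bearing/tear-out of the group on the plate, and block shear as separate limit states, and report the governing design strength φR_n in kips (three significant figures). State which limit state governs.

77.3 kips (bolt shear governs)

Bolt shear: A_b = π·0.625²/4 = 0.3068 in²; R_n = 84 × 0.3068 × 4 × 1 = 103.1 kips → 0.75 × 103.1 = 77.3 kips.
Bearing: edge l_c = 0.6562, r_n = 28.55 kips; interior l_c = 1.312, r_n = 54.38 kips; R_n = 28.55 + 3·54.38 = 191.7 kips → 144 kips.
Block shear: A_gv = 4.375, A_nv = 2.734, A_nt = 0.3906 in²; R_n = min(0.6F_uA_nv, 0.6F_yA_gv) + U_bs·F_u·A_nt = 117.2 kips → 87.9 kips.
Bolt shear governs: 77.3 kips.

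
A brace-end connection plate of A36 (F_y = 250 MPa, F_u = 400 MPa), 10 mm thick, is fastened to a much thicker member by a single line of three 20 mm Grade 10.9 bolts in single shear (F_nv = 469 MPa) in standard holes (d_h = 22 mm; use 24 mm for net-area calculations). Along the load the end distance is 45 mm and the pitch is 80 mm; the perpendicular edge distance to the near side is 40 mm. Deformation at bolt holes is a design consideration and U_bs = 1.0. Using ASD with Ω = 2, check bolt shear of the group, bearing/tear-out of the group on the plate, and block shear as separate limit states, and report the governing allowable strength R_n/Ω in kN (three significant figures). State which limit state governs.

Bolt shear: A_b = π·20²/4 = 314.2 mm²; R_n = 469 × 314.2 × 3 × 1 / 1000 = 442 kN → 442 / 2 = 221 kN.
Bearing: edge l_c = 34, r_n = 163.2 kN; interior l_c = 58, r_n = 192 kN; R_n = 163.2 + 2·192 = 547.2 kN → 274 kN.
Block shear: A_gv = 2050, A_nv = 1450, A_nt = 280 mm²; R_n = min(0.6F_uA_nv, 0.6F_yA_gv) + U_bs·F_u·A_nt = 419.5 kN → 210 kN.
Block shear governs: 210 kN.

210 kN (block shear governs)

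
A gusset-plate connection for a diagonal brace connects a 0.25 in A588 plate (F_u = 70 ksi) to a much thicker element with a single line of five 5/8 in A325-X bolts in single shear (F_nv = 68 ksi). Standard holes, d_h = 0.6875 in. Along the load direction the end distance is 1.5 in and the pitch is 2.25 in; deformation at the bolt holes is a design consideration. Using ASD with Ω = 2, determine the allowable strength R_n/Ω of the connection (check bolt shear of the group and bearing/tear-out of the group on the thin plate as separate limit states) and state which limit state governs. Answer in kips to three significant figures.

Bolt shear: A_b = π·0.625²/4 = 0.3068 in²; R_n = 68 × 0.3068 × 5 × 1 = 104.3 kips → 104.3 / 2 = 52.2 kips.
Bearing (1.2 l_c t F_u ≤ 2.4 d t F_u): upper limit = 2.4·0.625·0.25·70 = 26.25 kips.
  Edge l_c = 1.5 − 0.6875/2 = 1.156 → r_n = 24.28 kips; interior l_c = 2.25 − 0.6875 = 1.562 → r_n = 26.25 kips.
  R_n,bearing = 1·24.28 + 4·26.25 = 129.3 kips → 129.3 / 2 = 64.6 kips.
Bolt shear governs: 52.2 kips.

52.2 kips (bolt shear governs)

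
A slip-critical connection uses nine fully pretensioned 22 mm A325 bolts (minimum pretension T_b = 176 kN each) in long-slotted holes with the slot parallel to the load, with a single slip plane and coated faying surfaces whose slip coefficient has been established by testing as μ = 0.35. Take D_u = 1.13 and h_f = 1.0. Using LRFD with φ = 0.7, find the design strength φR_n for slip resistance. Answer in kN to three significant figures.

R_n = μ · D_u · h_f · T_b · n_s · n_b = 0.35 × 1.13 × 1.0 × 176 × 1 × 9 = 626.5 kN.
Design strength φR_n = 0.7 × 626.5 = 439 kN.

439 kN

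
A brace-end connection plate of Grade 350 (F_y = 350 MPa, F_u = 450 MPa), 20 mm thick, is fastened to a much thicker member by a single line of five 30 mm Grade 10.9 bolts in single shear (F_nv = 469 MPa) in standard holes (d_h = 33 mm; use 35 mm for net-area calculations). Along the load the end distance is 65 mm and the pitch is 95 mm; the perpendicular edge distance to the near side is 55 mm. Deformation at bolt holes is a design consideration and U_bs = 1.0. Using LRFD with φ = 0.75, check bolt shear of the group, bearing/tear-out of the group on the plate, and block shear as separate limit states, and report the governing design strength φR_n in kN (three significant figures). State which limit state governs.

1240 kN (bolt shear governs)

Bolt shear: A_b = π·30²/4 = 706.9 mm²; R_n = 469 × 706.9 × 5 × 1 / 1000 = 1658 kN → 0.75 × 1658 = 1240 kN.
Bearing: edge l_c = 48.5, r_n = 523.8 kN; interior l_c = 62, r_n = 648 kN; R_n = 523.8 + 4·648 = 3116 kN → 2340 kN.
Block shear: A_gv = 8900, A_nv = 5750, A_nt = 750 mm²; R_n = min(0.6F_uA_nv, 0.6F_yA_gv) + U_bs·F_u·A_nt = 1890 kN → 1420 kN.
Bolt shear governs: 1240 kN.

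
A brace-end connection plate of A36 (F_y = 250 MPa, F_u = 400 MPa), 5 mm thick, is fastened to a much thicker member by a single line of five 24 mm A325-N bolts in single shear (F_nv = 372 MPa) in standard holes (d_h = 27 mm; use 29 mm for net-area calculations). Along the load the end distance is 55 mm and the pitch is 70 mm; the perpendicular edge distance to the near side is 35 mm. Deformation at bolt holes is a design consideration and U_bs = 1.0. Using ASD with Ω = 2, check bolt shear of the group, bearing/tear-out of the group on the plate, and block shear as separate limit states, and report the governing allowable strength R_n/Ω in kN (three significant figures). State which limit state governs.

Bolt shear: A_b = π·24²/4 = 452.4 mm²; R_n = 372 × 452.4 × 5 × 1 / 1000 = 841.4 kN → 841.4 / 2 = 421 kN.
Bearing: edge l_c = 41.5, r_n = 99.6 kN; interior l_c = 43, r_n = 103.2 kN; R_n = 99.6 + 4·103.2 = 512.4 kN → 256 kN.
Block shear: A_gv = 1675, A_nv = 1022, A_nt = 102.5 mm²; R_n = min(0.6F_uA_nv, 0.6F_yA_gv) + U_bs·F_u·A_nt = 286.4 kN → 143 kN.
Block shear governs: 143 kN.

143 kN (block shear governs)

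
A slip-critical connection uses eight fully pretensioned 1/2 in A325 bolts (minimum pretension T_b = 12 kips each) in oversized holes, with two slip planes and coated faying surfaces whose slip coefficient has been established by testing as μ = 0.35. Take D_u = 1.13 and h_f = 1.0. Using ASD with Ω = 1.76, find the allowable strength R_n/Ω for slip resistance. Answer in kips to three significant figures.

43.1 kips

R_n = μ · D_u · h_f · T_b · n_s · n_b = 0.35 × 1.13 × 1.0 × 12 × 2 × 8 = 75.94 kips.
Allowable strength R_n/Ω = 75.94 / 1.76 = 43.1 kips.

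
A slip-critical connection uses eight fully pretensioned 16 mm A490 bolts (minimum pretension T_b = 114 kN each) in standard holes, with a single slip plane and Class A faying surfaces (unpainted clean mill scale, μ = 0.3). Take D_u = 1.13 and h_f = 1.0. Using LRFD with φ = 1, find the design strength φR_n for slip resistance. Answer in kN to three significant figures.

309 kN

R_n = μ · D_u · h_f · T_b · n_s · n_b = 0.3 × 1.13 × 1.0 × 114 × 1 × 8 = 309.2 kN.
Design strength φR_n = 1 × 309.2 = 309 kN.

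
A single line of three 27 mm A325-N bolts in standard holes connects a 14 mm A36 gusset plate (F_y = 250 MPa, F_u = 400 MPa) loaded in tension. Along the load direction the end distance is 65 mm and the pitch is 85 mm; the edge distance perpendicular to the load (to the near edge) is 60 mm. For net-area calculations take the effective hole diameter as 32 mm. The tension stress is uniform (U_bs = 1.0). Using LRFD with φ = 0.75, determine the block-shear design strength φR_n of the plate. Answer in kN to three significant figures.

Shear plane L_v = 65 + 2·85 = 235 mm; A_gv = 235 × 14 = 3290 mm².
A_nv = (235 − 2.5·32) × 14 = 2170 mm².
A_nt = (60 − 0.5·32) × 14 = 616 mm².
0.6 F_u A_nv = 520.8 kN; 0.6 F_y A_gv = 493.5 kN → shear yielding governs the shear term.
R_n = 493.5 + 1.0 × 400 × 616 / 1000 = 739.9 kN.
Design strength φR_n = 0.75 × 739.9 = 555 kN.

555 kN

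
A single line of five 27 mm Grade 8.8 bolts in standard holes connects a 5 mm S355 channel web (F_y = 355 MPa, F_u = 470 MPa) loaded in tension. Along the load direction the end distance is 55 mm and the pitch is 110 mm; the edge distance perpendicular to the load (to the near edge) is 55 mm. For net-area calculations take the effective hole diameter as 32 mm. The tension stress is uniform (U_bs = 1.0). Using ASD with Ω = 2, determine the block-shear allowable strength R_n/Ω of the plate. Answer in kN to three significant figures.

Shear plane L_v = 55 + 4·110 = 495 mm; A_gv = 495 × 5 = 2475 mm².
A_nv = (495 − 4.5·32) × 5 = 1755 mm².
A_nt = (55 − 0.5·32) × 5 = 195 mm².
0.6 F_u A_nv = 494.9 kN; 0.6 F_y A_gv = 527.2 kN → shear rupture governs the shear term.
R_n = 494.9 + 1.0 × 470 × 195 / 1000 = 586.6 kN.
Allowable strength R_n/Ω = 586.6 / 2 = 293 kN.

293 kN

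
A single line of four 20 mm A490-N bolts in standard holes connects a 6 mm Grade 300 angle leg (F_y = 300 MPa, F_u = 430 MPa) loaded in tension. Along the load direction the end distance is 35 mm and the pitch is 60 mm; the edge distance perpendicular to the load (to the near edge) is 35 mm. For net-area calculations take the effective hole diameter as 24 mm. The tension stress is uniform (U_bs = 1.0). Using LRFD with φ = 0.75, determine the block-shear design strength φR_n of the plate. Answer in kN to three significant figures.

Shear plane L_v = 35 + 3·60 = 215 mm; A_gv = 215 × 6 = 1290 mm².
A_nv = (215 − 3.5·24) × 6 = 786 mm².
A_nt = (35 − 0.5·24) × 6 = 138 mm².
0.6 F_u A_nv = 202.8 kN; 0.6 F_y A_gv = 232.2 kN → shear rupture governs the shear term.
R_n = 202.8 + 1.0 × 430 × 138 / 1000 = 262.1 kN.
Design strength φR_n = 0.75 × 262.1 = 197 kN.

197 kN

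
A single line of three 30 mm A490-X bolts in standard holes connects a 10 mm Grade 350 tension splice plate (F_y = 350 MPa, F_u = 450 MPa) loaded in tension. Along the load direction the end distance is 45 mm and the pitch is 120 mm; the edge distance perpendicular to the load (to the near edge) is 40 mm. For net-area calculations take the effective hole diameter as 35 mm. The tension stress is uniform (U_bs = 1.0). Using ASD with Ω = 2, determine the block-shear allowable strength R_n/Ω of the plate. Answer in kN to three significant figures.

Shear plane L_v = 45 + 2·120 = 285 mm; A_gv = 285 × 10 = 2850 mm².
A_nv = (285 − 2.5·35) × 10 = 1975 mm².
A_nt = (40 − 0.5·35) × 10 = 225 mm².
0.6 F_u A_nv = 533.2 kN; 0.6 F_y A_gv = 598.5 kN → shear rupture governs the shear term.
R_n = 533.2 + 1.0 × 450 × 225 / 1000 = 634.5 kN.
Allowable strength R_n/Ω = 634.5 / 2 = 317 kN.

317 kN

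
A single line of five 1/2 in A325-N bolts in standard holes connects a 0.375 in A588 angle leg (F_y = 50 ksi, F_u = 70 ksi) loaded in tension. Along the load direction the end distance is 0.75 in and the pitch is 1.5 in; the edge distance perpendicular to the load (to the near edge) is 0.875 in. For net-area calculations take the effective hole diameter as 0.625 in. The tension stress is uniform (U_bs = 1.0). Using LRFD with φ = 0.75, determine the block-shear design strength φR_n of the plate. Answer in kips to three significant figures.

Shear plane L_v = 0.75 + 4·1.5 = 6.75 in; A_gv = 6.75 × 0.375 = 2.531 in².
A_nv = (6.75 − 4.5·0.625) × 0.375 = 1.477 in².
A_nt = (0.875 − 0.5·0.625) × 0.375 = 0.2109 in².
0.6 F_u A_nv = 62.02 kips; 0.6 F_y A_gv = 75.94 kips → shear rupture governs the shear term.
R_n = 62.02 + 1.0 × 70 × 0.2109 = 76.78 kips.
Design strength φR_n = 0.75 × 76.78 = 57.6 kips.

57.6 kips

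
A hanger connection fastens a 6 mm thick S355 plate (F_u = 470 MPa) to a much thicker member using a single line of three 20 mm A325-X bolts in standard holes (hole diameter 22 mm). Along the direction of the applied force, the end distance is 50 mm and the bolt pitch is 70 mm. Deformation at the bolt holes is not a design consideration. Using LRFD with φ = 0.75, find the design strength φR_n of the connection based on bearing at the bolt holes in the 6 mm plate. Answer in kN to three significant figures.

378 kN

Per bolt r_n = 1.5 l_c t F_u ≤ 3.0 d t F_u; upper limit = 3.0 × 20 × 6 × 470 / 1000 = 169.2 kN.
Edge bolt: l_c = 50 − 22/2 = 39 mm → 1.5 × 39 × 6 × 470 / 1000 = 165 → r_n = 165 kN.
Interior bolts: l_c = 70 − 22 = 48 mm → 1.5 × 48 × 6 × 470 / 1000 = 203 → r_n = 169.2 kN.
R_n = 1 × 165 + 2 × 169.2 = 503.4 kN.
Design strength φR_n = 0.75 × 503.4 = 378 kN.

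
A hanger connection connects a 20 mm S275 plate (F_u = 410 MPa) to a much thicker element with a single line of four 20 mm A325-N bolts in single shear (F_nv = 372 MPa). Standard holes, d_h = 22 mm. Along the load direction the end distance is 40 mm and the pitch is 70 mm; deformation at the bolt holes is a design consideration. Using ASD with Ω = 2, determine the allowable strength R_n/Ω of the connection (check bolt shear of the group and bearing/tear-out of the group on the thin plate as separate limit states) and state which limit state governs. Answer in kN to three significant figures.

234 kN (bolt shear governs)

Bolt shear: A_b = π·20²/4 = 314.2 mm²; R_n = 372 × 314.2 × 4 × 1 / 1000 = 467.5 kN → 467.5 / 2 = 234 kN.
Bearing (1.2 l_c t F_u ≤ 2.4 d t F_u): upper limit = 2.4·20·20·410 / 1000 = 393.6 kN.
  Edge l_c = 40 − 22/2 = 29 → r_n = 285.4 kN; interior l_c = 70 − 22 = 48 → r_n = 393.6 kN.
  R_n,bearing = 1·285.4 + 3·393.6 = 1466 kN → 1466 / 2 = 733 kN.
Bolt shear governs: 234 kN.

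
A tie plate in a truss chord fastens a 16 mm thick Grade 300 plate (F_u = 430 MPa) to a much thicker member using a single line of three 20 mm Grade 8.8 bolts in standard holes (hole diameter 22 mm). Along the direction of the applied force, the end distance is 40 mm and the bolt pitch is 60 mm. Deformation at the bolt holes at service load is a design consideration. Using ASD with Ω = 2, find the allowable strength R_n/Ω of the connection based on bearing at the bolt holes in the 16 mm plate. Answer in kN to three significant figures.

433 kN

Per bolt r_n = 1.2 l_c t F_u ≤ 2.4 d t F_u; upper limit = 2.4 × 20 × 16 × 430 / 1000 = 330.2 kN.
Edge bolt: l_c = 40 − 22/2 = 29 mm → 1.2 × 29 × 16 × 430 / 1000 = 239.4 → r_n = 239.4 kN.
Interior bolts: l_c = 60 − 22 = 38 mm → 1.2 × 38 × 16 × 430 / 1000 = 313.7 → r_n = 313.7 kN.
R_n = 1 × 239.4 + 2 × 313.7 = 866.9 kN.
Allowable strength R_n/Ω = 866.9 / 2 = 433 kN.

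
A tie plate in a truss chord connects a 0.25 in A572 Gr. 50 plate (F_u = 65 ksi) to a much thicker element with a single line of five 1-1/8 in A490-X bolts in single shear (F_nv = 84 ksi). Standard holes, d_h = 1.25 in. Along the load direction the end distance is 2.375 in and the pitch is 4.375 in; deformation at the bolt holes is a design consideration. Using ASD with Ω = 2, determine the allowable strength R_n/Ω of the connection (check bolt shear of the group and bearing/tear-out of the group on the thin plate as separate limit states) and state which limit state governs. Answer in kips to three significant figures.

Bolt shear: A_b = π·1.125²/4 = 0.994 in²; R_n = 84 × 0.994 × 5 × 1 = 417.5 kips → 417.5 / 2 = 209 kips.
Bearing (1.2 l_c t F_u ≤ 2.4 d t F_u): upper limit = 2.4·1.125·0.25·65 = 43.87 kips.
  Edge l_c = 2.375 − 1.25/2 = 1.75 → r_n = 34.12 kips; interior l_c = 4.375 − 1.25 = 3.125 → r_n = 43.87 kips.
  R_n,bearing = 1·34.12 + 4·43.87 = 209.6 kips → 209.6 / 2 = 105 kips.
Bearing governs: 105 kips.

105 kips (bearing governs)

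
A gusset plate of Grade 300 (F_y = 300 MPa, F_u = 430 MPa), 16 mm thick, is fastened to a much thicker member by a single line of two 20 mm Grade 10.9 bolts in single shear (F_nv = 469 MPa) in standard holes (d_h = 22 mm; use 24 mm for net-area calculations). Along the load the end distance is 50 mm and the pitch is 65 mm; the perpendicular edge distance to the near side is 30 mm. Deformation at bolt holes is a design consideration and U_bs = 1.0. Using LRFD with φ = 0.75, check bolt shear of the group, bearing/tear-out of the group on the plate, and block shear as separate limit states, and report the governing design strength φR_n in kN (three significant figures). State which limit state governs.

Bolt shear: A_b = π·20²/4 = 314.2 mm²; R_n = 469 × 314.2 × 2 × 1 / 1000 = 294.7 kN → 0.75 × 294.7 = 221 kN.
Bearing: edge l_c = 39, r_n = 322 kN; interior l_c = 43, r_n = 330.2 kN; R_n = 322 + 1·330.2 = 652.2 kN → 489 kN.
Block shear: A_gv = 1840, A_nv = 1264, A_nt = 288 mm²; R_n = min(0.6F_uA_nv, 0.6F_yA_gv) + U_bs·F_u·A_nt = 450 kN → 337 kN.
Bolt shear governs: 221 kN.

221 kN (bolt shear governs)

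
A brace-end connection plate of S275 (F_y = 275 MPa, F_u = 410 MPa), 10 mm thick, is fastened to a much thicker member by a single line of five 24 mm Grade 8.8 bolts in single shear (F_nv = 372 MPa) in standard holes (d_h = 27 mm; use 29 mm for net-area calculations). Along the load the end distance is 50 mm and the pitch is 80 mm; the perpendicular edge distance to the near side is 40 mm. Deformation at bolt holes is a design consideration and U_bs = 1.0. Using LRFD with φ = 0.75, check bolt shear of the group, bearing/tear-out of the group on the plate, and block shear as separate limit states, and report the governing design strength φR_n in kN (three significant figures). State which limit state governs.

520 kN (block shear governs)

Bolt shear: A_b = π·24²/4 = 452.4 mm²; R_n = 372 × 452.4 × 5 × 1 / 1000 = 841.4 kN → 0.75 × 841.4 = 631 kN.
Bearing: edge l_c = 36.5, r_n = 179.6 kN; interior l_c = 53, r_n = 236.2 kN; R_n = 179.6 + 4·236.2 = 1124 kN → 843 kN.
Block shear: A_gv = 3700, A_nv = 2395, A_nt = 255 mm²; R_n = min(0.6F_uA_nv, 0.6F_yA_gv) + U_bs·F_u·A_nt = 693.7 kN → 520 kN.
Block shear governs: 520 kN.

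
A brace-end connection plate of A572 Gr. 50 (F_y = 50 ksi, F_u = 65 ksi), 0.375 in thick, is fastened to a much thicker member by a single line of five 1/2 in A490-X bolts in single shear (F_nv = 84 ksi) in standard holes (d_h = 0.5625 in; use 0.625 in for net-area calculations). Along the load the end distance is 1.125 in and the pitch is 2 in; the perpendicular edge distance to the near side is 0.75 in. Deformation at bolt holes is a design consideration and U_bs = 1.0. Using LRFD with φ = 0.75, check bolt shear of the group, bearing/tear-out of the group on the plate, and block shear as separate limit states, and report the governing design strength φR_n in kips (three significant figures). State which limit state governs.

Bolt shear: A_b = π·0.5²/4 = 0.1963 in²; R_n = 84 × 0.1963 × 5 × 1 = 82.47 kips → 0.75 × 82.47 = 61.9 kips.
Bearing: edge l_c = 0.8438, r_n = 24.68 kips; interior l_c = 1.438, r_n = 29.25 kips; R_n = 24.68 + 4·29.25 = 141.7 kips → 106 kips.
Block shear: A_gv = 3.422, A_nv = 2.367, A_nt = 0.1641 in²; R_n = min(0.6F_uA_nv, 0.6F_yA_gv) + U_bs·F_u·A_nt = 103 kips → 77.2 kips.
Bolt shear governs: 61.9 kips.

61.9 kips (bolt shear governs)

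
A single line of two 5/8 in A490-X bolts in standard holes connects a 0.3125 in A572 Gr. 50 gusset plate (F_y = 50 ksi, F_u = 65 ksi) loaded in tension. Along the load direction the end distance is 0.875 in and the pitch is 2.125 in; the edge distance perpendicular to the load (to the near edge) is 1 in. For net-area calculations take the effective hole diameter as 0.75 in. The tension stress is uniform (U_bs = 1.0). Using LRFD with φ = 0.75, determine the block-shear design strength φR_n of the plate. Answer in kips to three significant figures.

Shear plane L_v = 0.875 + 1·2.125 = 3 in; A_gv = 3 × 0.3125 = 0.9375 in².
A_nv = (3 − 1.5·0.75) × 0.3125 = 0.5859 in².
A_nt = (1 − 0.5·0.75) × 0.3125 = 0.1953 in².
0.6 F_u A_nv = 22.85 kips; 0.6 F_y A_gv = 28.12 kips → shear rupture governs the shear term.
R_n = 22.85 + 1.0 × 65 × 0.1953 = 35.55 kips.
Design strength φR_n = 0.75 × 35.55 = 26.7 kips.

26.7 kips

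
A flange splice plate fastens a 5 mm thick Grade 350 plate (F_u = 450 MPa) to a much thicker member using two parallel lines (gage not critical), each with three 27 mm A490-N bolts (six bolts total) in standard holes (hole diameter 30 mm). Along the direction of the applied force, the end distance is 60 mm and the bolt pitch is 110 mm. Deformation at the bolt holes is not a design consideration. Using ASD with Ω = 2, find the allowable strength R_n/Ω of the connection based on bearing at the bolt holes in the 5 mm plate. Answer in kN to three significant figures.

Per bolt r_n = 1.5 l_c t F_u ≤ 3.0 d t F_u; upper limit = 3.0 × 27 × 5 × 450 / 1000 = 182.2 kN.
Edge bolt: l_c = 60 − 30/2 = 45 mm → 1.5 × 45 × 5 × 450 / 1000 = 151.9 → r_n = 151.9 kN.
Interior bolts: l_c = 110 − 30 = 80 mm → 1.5 × 80 × 5 × 450 / 1000 = 270 → r_n = 182.2 kN.
R_n = 2 × 151.9 + 4 × 182.2 = 1033 kN.
Allowable strength R_n/Ω = 1033 / 2 = 516 kN.

516 kN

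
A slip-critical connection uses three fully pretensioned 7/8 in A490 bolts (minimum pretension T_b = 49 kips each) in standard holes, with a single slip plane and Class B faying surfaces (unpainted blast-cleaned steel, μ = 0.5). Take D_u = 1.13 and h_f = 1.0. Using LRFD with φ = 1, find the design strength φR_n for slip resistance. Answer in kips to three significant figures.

R_n = μ · D_u · h_f · T_b · n_s · n_b = 0.5 × 1.13 × 1.0 × 49 × 1 × 3 = 83.05 kips.
Design strength φR_n = 1 × 83.05 = 83.1 kips.

83.1 kips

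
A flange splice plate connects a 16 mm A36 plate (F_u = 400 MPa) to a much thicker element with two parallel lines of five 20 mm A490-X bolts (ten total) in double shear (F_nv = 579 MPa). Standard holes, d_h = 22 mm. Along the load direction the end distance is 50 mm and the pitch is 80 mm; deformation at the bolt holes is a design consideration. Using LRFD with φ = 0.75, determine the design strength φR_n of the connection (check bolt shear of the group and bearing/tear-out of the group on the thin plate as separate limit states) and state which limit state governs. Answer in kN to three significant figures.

2290 kN (bearing governs)

Bolt shear: A_b = π·20²/4 = 314.2 mm²; R_n = 579 × 314.2 × 10 × 2 / 1000 = 3638 kN → 0.75 × 3638 = 2730 kN.
Bearing (1.2 l_c t F_u ≤ 2.4 d t F_u): upper limit = 2.4·20·16·400 / 1000 = 307.2 kN.
  Edge l_c = 50 − 22/2 = 39 → r_n = 299.5 kN; interior l_c = 80 − 22 = 58 → r_n = 307.2 kN.
  R_n,bearing = 2·299.5 + 8·307.2 = 3057 kN → 0.75 × 3057 = 2290 kN.
Bearing governs: 2290 kN.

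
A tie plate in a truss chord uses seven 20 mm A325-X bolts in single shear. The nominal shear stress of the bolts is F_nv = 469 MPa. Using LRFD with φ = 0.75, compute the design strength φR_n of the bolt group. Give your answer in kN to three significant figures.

774 kN

A_b = π × 20² / 4 = 314.2 mm².
R_n = F_nv · A_b · n · n_s = 469 × 314.2 × 7 × 1 / 1000 = 1031 kN.
Design strength φR_n = 0.75 × 1031 = 774 kN.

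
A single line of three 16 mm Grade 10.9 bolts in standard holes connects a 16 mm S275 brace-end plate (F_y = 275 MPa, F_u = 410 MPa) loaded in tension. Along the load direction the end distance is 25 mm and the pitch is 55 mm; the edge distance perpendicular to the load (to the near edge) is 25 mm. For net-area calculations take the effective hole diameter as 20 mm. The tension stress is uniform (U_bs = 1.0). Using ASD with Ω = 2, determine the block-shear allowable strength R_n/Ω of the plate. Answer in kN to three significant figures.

216 kN

Shear plane L_v = 25 + 2·55 = 135 mm; A_gv = 135 × 16 = 2160 mm².
A_nv = (135 − 2.5·20) × 16 = 1360 mm².
A_nt = (25 − 0.5·20) × 16 = 240 mm².
0.6 F_u A_nv = 334.6 kN; 0.6 F_y A_gv = 356.4 kN → shear rupture governs the shear term.
R_n = 334.6 + 1.0 × 410 × 240 / 1000 = 433 kN.
Allowable strength R_n/Ω = 433 / 2 = 216 kN.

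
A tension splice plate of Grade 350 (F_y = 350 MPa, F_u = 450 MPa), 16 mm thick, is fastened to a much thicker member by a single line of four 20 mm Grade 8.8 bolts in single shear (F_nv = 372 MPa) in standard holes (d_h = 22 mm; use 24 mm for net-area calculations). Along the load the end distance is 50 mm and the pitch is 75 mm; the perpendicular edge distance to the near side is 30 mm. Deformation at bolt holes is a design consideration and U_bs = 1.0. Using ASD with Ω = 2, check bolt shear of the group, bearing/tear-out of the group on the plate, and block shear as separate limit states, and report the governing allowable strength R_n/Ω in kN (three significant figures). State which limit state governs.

Bolt shear: A_b = π·20²/4 = 314.2 mm²; R_n = 372 × 314.2 × 4 × 1 / 1000 = 467.5 kN → 467.5 / 2 = 234 kN.
Bearing: edge l_c = 39, r_n = 337 kN; interior l_c = 53, r_n = 345.6 kN; R_n = 337 + 3·345.6 = 1374 kN → 687 kN.
Block shear: A_gv = 4400, A_nv = 3056, A_nt = 288 mm²; R_n = min(0.6F_uA_nv, 0.6F_yA_gv) + U_bs·F_u·A_nt = 954.7 kN → 477 kN.
Bolt shear governs: 234 kN.

234 kN (bolt shear governs)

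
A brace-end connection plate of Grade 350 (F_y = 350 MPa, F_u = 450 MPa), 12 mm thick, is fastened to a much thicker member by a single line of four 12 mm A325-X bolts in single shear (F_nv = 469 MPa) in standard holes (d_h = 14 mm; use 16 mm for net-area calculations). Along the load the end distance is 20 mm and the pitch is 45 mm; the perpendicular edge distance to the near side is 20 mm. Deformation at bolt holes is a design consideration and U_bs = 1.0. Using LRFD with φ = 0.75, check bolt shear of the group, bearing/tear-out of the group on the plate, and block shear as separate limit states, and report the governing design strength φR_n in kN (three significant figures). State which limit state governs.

Bolt shear: A_b = π·12²/4 = 113.1 mm²; R_n = 469 × 113.1 × 4 × 1 / 1000 = 212.2 kN → 0.75 × 212.2 = 159 kN.
Bearing: edge l_c = 13, r_n = 84.24 kN; interior l_c = 31, r_n = 155.5 kN; R_n = 84.24 + 3·155.5 = 550.8 kN → 413 kN.
Block shear: A_gv = 1860, A_nv = 1188, A_nt = 144 mm²; R_n = min(0.6F_uA_nv, 0.6F_yA_gv) + U_bs·F_u·A_nt = 385.6 kN → 289 kN.
Bolt shear governs: 159 kN.

159 kN (bolt shear governs)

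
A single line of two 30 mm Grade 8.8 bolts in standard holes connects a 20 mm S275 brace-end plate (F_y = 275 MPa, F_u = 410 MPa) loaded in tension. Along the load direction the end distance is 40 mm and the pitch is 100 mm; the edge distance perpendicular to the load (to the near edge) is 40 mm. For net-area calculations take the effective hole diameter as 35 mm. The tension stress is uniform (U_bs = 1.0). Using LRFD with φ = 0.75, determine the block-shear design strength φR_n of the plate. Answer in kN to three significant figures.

Shear plane L_v = 40 + 1·100 = 140 mm; A_gv = 140 × 20 = 2800 mm².
A_nv = (140 − 1.5·35) × 20 = 1750 mm².
A_nt = (40 − 0.5·35) × 20 = 450 mm².
0.6 F_u A_nv = 430.5 kN; 0.6 F_y A_gv = 462 kN → shear rupture governs the shear term.
R_n = 430.5 + 1.0 × 410 × 450 / 1000 = 615 kN.
Design strength φR_n = 0.75 × 615 = 461 kN.

461 kN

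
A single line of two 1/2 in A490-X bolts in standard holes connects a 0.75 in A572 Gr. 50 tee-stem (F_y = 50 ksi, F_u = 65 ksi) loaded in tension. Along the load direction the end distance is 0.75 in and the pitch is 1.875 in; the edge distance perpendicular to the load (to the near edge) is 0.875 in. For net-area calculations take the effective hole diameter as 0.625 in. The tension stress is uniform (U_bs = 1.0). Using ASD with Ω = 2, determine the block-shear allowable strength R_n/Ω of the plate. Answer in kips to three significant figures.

38.4 kips

Shear plane L_v = 0.75 + 1·1.875 = 2.625 in; A_gv = 2.625 × 0.75 = 1.969 in².
A_nv = (2.625 − 1.5·0.625) × 0.75 = 1.266 in².
A_nt = (0.875 − 0.5·0.625) × 0.75 = 0.4219 in².
0.6 F_u A_nv = 49.36 kips; 0.6 F_y A_gv = 59.06 kips → shear rupture governs the shear term.
R_n = 49.36 + 1.0 × 65 × 0.4219 = 76.78 kips.
Allowable strength R_n/Ω = 76.78 / 2 = 38.4 kips.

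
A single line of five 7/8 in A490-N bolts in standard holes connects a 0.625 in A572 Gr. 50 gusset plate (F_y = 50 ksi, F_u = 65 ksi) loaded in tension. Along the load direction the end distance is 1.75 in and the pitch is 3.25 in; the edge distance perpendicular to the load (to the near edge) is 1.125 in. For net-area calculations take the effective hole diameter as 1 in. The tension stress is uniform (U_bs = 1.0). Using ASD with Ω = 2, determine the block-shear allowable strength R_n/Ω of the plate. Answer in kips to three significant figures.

Shear plane L_v = 1.75 + 4·3.25 = 14.75 in; A_gv = 14.75 × 0.625 = 9.219 in².
A_nv = (14.75 − 4.5·1) × 0.625 = 6.406 in².
A_nt = (1.125 − 0.5·1) × 0.625 = 0.3906 in².
0.6 F_u A_nv = 249.8 kips; 0.6 F_y A_gv = 276.6 kips → shear rupture governs the shear term.
R_n = 249.8 + 1.0 × 65 × 0.3906 = 275.2 kips.
Allowable strength R_n/Ω = 275.2 / 2 = 138 kips.

138 kips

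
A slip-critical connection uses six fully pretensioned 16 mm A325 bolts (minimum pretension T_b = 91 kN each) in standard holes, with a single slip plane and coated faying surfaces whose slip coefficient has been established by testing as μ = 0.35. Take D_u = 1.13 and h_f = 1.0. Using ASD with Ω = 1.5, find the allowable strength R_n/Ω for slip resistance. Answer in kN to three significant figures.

R_n = μ · D_u · h_f · T_b · n_s · n_b = 0.35 × 1.13 × 1.0 × 91 × 1 × 6 = 215.9 kN.
Allowable strength R_n/Ω = 215.9 / 1.5 = 144 kN.

144 kN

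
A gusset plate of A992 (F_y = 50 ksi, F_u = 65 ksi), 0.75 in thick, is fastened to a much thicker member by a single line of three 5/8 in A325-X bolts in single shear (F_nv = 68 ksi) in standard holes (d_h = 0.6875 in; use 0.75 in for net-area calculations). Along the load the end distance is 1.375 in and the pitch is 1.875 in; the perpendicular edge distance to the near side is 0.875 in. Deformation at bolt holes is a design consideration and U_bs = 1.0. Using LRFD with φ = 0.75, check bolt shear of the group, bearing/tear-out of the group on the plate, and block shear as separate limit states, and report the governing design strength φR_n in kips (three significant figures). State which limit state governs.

Bolt shear: A_b = π·0.625²/4 = 0.3068 in²; R_n = 68 × 0.3068 × 3 × 1 = 62.59 kips → 0.75 × 62.59 = 46.9 kips.
Bearing: edge l_c = 1.031, r_n = 60.33 kips; interior l_c = 1.188, r_n = 69.47 kips; R_n = 60.33 + 2·69.47 = 199.3 kips → 149 kips.
Block shear: A_gv = 3.844, A_nv = 2.438, A_nt = 0.375 in²; R_n = min(0.6F_uA_nv, 0.6F_yA_gv) + U_bs·F_u·A_nt = 119.4 kips → 89.6 kips.
Bolt shear governs: 46.9 kips.

46.9 kips (bolt shear governs)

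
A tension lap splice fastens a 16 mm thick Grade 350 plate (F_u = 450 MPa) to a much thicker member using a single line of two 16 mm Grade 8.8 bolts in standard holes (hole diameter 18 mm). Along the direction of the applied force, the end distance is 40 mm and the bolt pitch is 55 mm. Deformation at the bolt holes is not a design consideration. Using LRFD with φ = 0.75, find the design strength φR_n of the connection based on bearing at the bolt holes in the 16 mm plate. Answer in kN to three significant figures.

510 kN

Per bolt r_n = 1.5 l_c t F_u ≤ 3.0 d t F_u; upper limit = 3.0 × 16 × 16 × 450 / 1000 = 345.6 kN.
Edge bolt: l_c = 40 − 18/2 = 31 mm → 1.5 × 31 × 16 × 450 / 1000 = 334.8 → r_n = 334.8 kN.
Interior bolts: l_c = 55 − 18 = 37 mm → 1.5 × 37 × 16 × 450 / 1000 = 399.6 → r_n = 345.6 kN.
R_n = 1 × 334.8 + 1 × 345.6 = 680.4 kN.
Design strength φR_n = 0.75 × 680.4 = 510 kN.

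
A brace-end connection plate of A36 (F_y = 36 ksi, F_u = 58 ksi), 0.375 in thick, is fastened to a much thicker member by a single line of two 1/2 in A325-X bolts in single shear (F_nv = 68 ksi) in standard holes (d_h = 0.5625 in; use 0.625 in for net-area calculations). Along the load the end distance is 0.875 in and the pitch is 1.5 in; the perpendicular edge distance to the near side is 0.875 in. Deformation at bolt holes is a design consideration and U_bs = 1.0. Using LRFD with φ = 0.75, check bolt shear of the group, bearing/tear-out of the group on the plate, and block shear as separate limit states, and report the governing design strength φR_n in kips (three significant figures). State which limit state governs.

20 kips (bolt shear governs)

Bolt shear: A_b = π·0.5²/4 = 0.1963 in²; R_n = 68 × 0.1963 × 2 × 1 = 26.7 kips → 0.75 × 26.7 = 20 kips.
Bearing: edge l_c = 0.5938, r_n = 15.5 kips; interior l_c = 0.9375, r_n = 24.47 kips; R_n = 15.5 + 1·24.47 = 39.97 kips → 30 kips.
Block shear: A_gv = 0.8906, A_nv = 0.5391, A_nt = 0.2109 in²; R_n = min(0.6F_uA_nv, 0.6F_yA_gv) + U_bs·F_u·A_nt = 30.99 kips → 23.2 kips.
Bolt shear governs: 20 kips.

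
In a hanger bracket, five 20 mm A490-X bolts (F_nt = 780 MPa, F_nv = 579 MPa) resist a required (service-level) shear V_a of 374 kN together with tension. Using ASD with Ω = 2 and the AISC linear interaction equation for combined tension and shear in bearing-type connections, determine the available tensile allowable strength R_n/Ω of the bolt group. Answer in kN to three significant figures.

293 kN

A_b = π·20²/4 = 314.2 mm²; f_rv = 374 × 1000 / (5 × 314.2) = 238.1 MPa.
F'_nt = 1.3 F_nt − (Ω F_nt / F_nv) f_rv = 1.3·780 − (2·780/579)·238.1 = 372.5 MPa, capped at F_nt → F'_nt = 372.5 MPa.
R_n = F'_nt · A_b · n = 372.5 × 314.2 × 5 / 1000 = 585.1 kN.
Allowable strength R_n/Ω = 585.1 / 2 = 293 kN.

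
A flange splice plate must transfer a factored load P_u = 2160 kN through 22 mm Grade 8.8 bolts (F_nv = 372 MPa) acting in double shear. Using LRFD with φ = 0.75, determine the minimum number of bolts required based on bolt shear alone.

A_b = π·22²/4 = 380.1 mm².
Per-bolt design strength φR_n = 0.75 × 372 × 380.1 × 2 / 1000 = 212.1 kN.
n ≥ 2160 / 212.1 = 10.18 → use 11 bolts.

11 bolts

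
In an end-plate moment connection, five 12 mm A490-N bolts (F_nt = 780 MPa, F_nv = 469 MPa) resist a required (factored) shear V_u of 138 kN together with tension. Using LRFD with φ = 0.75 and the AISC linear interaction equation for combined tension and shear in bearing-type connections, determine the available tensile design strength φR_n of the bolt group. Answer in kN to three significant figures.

A_b = π·12²/4 = 113.1 mm²; f_rv = 138 × 1000 / (5 × 113.1) = 244 MPa.
F'_nt = 1.3 F_nt − (F_nt / φF_nv) f_rv = 1.3·780 − (780/(0.75·469))·244 = 472.9 MPa, capped at F_nt → F'_nt = 472.9 MPa.
R_n = F'_nt · A_b · n = 472.9 × 113.1 × 5 / 1000 = 267.4 kN.
Design strength φR_n = 0.75 × 267.4 = 201 kN.

201 kN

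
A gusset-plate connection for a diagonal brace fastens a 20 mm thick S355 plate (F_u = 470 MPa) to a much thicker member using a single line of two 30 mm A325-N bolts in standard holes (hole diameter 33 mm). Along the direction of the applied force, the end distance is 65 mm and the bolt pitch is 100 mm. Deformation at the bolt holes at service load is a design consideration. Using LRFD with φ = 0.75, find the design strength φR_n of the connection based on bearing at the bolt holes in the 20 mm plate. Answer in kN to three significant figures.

Per bolt r_n = 1.2 l_c t F_u ≤ 2.4 d t F_u; upper limit = 2.4 × 30 × 20 × 470 / 1000 = 676.8 kN.
Edge bolt: l_c = 65 − 33/2 = 48.5 mm → 1.2 × 48.5 × 20 × 470 / 1000 = 547.1 → r_n = 547.1 kN.
Interior bolts: l_c = 100 − 33 = 67 mm → 1.2 × 67 × 20 × 470 / 1000 = 755.8 → r_n = 676.8 kN.
R_n = 1 × 547.1 + 1 × 676.8 = 1224 kN.
Design strength φR_n = 0.75 × 1224 = 918 kN.

918 kN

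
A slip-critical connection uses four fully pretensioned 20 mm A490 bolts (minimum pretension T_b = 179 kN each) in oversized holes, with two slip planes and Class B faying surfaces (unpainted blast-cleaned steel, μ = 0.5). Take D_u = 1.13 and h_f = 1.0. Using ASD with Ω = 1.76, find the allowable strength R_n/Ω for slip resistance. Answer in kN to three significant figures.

R_n = μ · D_u · h_f · T_b · n_s · n_b = 0.5 × 1.13 × 1.0 × 179 × 2 × 4 = 809.1 kN.
Allowable strength R_n/Ω = 809.1 / 1.76 = 460 kN.

460 kN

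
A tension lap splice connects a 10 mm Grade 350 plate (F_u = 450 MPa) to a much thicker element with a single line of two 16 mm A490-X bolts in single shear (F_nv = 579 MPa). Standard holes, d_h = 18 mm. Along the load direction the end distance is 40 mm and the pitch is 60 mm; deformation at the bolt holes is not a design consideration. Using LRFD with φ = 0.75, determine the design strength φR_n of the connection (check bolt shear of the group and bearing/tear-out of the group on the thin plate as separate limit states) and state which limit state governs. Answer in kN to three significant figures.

175 kN (bolt shear governs)

Bolt shear: A_b = π·16²/4 = 201.1 mm²; R_n = 579 × 201.1 × 2 × 1 / 1000 = 232.8 kN → 0.75 × 232.8 = 175 kN.
Bearing (1.5 l_c t F_u ≤ 3.0 d t F_u): upper limit = 3.0·16·10·450 / 1000 = 216 kN.
  Edge l_c = 40 − 18/2 = 31 → r_n = 209.2 kN; interior l_c = 60 − 18 = 42 → r_n = 216 kN.
  R_n,bearing = 1·209.2 + 1·216 = 425.2 kN → 0.75 × 425.2 = 319 kN.
Bolt shear governs: 175 kN.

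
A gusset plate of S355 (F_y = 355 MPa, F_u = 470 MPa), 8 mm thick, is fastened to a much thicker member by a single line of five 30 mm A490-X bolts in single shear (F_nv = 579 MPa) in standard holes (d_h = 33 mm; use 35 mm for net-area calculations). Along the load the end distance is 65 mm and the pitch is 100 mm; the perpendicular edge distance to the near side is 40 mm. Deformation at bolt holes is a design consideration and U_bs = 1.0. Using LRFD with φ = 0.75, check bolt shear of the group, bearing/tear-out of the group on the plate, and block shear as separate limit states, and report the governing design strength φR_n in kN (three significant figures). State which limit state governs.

584 kN (block shear governs)

Bolt shear: A_b = π·30²/4 = 706.9 mm²; R_n = 579 × 706.9 × 5 × 1 / 1000 = 2046 kN → 0.75 × 2046 = 1530 kN.
Bearing: edge l_c = 48.5, r_n = 218.8 kN; interior l_c = 67, r_n = 270.7 kN; R_n = 218.8 + 4·270.7 = 1302 kN → 976 kN.
Block shear: A_gv = 3720, A_nv = 2460, A_nt = 180 mm²; R_n = min(0.6F_uA_nv, 0.6F_yA_gv) + U_bs·F_u·A_nt = 778.3 kN → 584 kN.
Block shear governs: 584 kN.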